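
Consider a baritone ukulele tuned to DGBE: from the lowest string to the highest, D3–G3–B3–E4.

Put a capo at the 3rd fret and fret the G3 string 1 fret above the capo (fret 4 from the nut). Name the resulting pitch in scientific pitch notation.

The capo raises the open G3 by 3 semitones to A#3; fretting 1 more gives G3 + 3 + 1 = G3 + 4 semitones = B3.

B3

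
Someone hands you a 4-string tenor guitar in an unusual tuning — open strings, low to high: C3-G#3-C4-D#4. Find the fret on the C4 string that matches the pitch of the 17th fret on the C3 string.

5

Fret 17 on C3 is MIDI 48 + 17 = 65 (F4). On the C4 string (open MIDI 60), that pitch is 65 − 60 = fret 5.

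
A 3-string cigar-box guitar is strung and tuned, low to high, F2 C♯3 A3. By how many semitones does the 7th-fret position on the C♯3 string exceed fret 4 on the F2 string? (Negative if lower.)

C♯3 at fret 7 → G♯3 (MIDI 56); F2 at fret 4 → A2 (MIDI 45).
56 − 45 = 11, so the two pitches are 11 semitones apart.

11 semitones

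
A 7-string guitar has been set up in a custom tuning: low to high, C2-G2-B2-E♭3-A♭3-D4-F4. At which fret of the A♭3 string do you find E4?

E4 is 8 semitones above the open A♭3 (Ab–A–Bb–B–C–Db–D–Eb–E), so it sits at fret 8.

8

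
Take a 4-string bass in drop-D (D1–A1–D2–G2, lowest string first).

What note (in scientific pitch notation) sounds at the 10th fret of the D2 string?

Each fret is one semitone, so D2 + 10 = C3.

C3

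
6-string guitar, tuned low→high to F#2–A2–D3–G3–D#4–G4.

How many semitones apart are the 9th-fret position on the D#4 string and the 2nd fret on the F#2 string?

28 semitones

D#4 at fret 9 → C5 (MIDI 72); F#2 at fret 2 → G#2 (MIDI 44).
72 − 44 = 28, so the two pitches are 28 semitones apart, with C5 the higher.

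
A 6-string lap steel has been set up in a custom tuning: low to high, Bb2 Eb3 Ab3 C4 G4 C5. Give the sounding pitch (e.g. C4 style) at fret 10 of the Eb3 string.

Db4

Each fret is one semitone, so Eb3 + 10 = Db4.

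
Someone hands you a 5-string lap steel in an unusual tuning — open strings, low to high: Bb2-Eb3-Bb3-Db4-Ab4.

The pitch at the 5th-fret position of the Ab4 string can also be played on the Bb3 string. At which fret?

15

Fret 5 on Ab4 is MIDI 68 + 5 = 73 (Db5). On the Bb3 string (open MIDI 58), that pitch is 73 − 58 = fret 15.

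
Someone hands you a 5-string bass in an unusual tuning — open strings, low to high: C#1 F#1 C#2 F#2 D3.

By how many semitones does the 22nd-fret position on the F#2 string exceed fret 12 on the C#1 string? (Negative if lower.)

F#2 at fret 22 → E4 (MIDI 64); C#1 at fret 12 → C#2 (MIDI 37).
64 − 37 = 27, so the two pitches are 27 semitones apart.

27 semitones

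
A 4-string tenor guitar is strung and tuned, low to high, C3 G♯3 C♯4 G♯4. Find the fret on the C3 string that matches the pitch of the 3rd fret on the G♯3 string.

G♯3 at fret 3 is G♯3 + 3 semitones = B3.
The open C3 string is 8 semitones below the open G♯3, so the same pitch on the C3 string lies at fret 3 + 8 = 11.

11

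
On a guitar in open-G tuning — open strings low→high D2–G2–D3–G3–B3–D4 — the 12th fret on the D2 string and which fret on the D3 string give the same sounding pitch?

Fret 12 on D2 is MIDI 38 + 12 = 50 (D3). On the D3 string (open MIDI 50), that pitch is 50 − 50 = fret 0.

0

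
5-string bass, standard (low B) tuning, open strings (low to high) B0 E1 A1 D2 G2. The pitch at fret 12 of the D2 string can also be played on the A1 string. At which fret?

17

D2 at fret 12 is D2 + 12 semitones = D3.
The open A1 string is 5 semitones below the open D2, so the same pitch on the A1 string lies at fret 12 + 5 = 17.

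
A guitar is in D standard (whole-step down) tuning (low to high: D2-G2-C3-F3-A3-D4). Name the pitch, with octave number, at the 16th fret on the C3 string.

C3 is MIDI 48. Adding 16 gives 64, which is E4.

E4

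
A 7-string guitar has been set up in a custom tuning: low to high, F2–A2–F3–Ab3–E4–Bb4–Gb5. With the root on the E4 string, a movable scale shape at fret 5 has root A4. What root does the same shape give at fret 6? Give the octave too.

Moving from fret 5 to fret 6 shifts the root by 1 semitone.
A4 up 1 semitone is Bb4.

Bb4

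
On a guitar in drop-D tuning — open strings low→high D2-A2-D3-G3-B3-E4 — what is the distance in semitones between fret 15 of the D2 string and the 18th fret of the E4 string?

D2 at fret 15 → F3 (MIDI 53); E4 at fret 18 → A♯5 (MIDI 82).
53 − 82 = -29, so the two pitches are 29 semitones apart, with A♯5 the higher.

29 semitones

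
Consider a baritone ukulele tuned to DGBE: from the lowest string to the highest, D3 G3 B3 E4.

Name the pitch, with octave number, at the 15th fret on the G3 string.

The open G3 string plus 15 semitones: G–G#–A–A#–…–G#–A–A#.
The walk passes from B into C once, so the octave number goes from 3 to 4.

A#4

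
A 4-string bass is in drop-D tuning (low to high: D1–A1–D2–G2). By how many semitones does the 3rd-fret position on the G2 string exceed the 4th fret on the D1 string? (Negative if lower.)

G2 at fret 3 → A♯2 (MIDI 46); D1 at fret 4 → F♯1 (MIDI 30).
46 − 30 = 16, so the two pitches are 16 semitones apart.

16 semitones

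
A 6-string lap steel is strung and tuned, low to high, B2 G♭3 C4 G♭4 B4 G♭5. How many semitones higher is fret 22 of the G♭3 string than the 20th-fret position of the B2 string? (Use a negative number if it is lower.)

9 semitones

G♭3 at fret 22 → E5 (MIDI 76); B2 at fret 20 → G4 (MIDI 67).
76 − 67 = 9, so the two pitches are 9 semitones apart.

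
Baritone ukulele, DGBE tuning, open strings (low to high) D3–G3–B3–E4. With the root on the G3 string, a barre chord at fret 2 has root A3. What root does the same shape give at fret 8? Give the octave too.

D♯4

Moving from fret 2 to fret 8 shifts the root by 6 semitones.
A3 up 6 semitones is D♯4.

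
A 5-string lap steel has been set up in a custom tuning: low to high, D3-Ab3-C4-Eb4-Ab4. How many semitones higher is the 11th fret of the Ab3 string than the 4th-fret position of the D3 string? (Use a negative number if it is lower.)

13 semitones

Ab3 at fret 11 → G4 (MIDI 67); D3 at fret 4 → Gb3 (MIDI 54).
67 − 54 = 13, so the two pitches are 13 semitones apart.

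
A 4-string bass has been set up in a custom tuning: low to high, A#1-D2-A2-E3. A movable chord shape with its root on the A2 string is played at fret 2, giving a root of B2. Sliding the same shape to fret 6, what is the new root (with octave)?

D#3

Moving from fret 2 to fret 6 shifts the root by 4 semitones.
B2 up 4 semitones is D#3.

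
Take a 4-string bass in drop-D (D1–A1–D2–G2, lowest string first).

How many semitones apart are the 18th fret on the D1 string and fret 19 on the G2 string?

18 semitones

D1 at fret 18 → G#2 (MIDI 44); G2 at fret 19 → D4 (MIDI 62).
44 − 62 = -18, so the two pitches are 18 semitones apart, with D4 the higher.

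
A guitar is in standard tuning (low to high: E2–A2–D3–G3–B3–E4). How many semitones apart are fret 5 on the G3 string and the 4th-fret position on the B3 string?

G3 at fret 5 → C4 (MIDI 60); B3 at fret 4 → D#4 (MIDI 63).
60 − 63 = -3, so the two pitches are 3 semitones apart, with D#4 the higher.

3 semitones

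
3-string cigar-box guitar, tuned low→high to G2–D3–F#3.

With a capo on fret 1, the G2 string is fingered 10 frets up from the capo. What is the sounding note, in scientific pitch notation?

The capo raises the open G2 by 1 semitone to G#2; fretting 10 more gives G2 + 1 + 10 = G2 + 11 semitones = F#3.

F#3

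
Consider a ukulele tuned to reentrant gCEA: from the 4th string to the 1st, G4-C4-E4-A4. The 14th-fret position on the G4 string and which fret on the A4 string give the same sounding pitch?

G4 at fret 14 is G4 + 14 semitones = A5.
The open A4 string is 2 semitones above the open G4, so the same pitch on the A4 string lies at fret 14 − 2 = 12.

12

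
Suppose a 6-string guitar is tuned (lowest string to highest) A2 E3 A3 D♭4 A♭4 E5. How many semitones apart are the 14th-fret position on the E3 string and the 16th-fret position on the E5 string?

E3 at fret 14 → G♭4 (MIDI 66); E5 at fret 16 → A♭6 (MIDI 92).
66 − 92 = -26, so the two pitches are 26 semitones apart, with A♭6 the higher.

26 semitones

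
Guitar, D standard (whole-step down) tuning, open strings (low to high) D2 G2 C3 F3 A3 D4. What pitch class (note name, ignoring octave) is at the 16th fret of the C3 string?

Each fret is one semitone, so C3 + 16 = E.

E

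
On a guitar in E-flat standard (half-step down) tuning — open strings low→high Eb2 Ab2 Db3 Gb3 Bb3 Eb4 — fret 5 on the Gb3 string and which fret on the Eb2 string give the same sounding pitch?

Gb3 at fret 5 is Gb3 + 5 semitones = B3.
The open Eb2 string is 15 semitones below the open Gb3, so the same pitch on the Eb2 string lies at fret 5 + 15 = 20.

20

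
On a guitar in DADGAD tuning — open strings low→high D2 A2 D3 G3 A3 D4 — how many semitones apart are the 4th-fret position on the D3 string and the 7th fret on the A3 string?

D3 at fret 4 → F#3 (MIDI 54); A3 at fret 7 → E4 (MIDI 64).
54 − 64 = -10, so the two pitches are 10 semitones apart, with E4 the higher.

10 semitones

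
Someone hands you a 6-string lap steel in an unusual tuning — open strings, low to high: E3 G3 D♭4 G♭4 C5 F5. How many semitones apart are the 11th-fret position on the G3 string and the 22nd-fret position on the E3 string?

G3 at fret 11 → G♭4 (MIDI 66); E3 at fret 22 → D5 (MIDI 74).
66 − 74 = -8, so the two pitches are 8 semitones apart, with D5 the higher.

8 semitones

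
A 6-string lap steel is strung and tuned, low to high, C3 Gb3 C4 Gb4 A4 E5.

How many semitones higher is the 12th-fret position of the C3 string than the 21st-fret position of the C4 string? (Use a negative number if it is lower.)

C3 at fret 12 → C4 (MIDI 60); C4 at fret 21 → A5 (MIDI 81).
60 − 81 = -21, so the two pitches are 21 semitones apart.

-21 semitones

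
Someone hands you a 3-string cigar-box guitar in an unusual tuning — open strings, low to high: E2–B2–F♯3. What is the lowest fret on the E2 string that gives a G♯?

4

From E2, count semitones up the chromatic scale until reaching G♯: E–F–F#–G–G# — 4 steps.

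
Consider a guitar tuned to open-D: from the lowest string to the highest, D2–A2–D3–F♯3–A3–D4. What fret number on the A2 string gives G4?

G4 is 22 semitones above the open A2 (A–A#–B–C–…–F–F#–G), so it sits at fret 22.

22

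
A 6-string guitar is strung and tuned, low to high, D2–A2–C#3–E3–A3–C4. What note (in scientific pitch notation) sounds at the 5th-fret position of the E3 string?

Each fret is one semitone, so E3 + 5 = A3.

A3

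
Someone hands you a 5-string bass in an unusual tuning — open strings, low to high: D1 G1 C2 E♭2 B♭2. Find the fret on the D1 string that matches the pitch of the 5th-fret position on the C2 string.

C2 at fret 5 is C2 + 5 semitones = F2.
The open D1 string is 10 semitones below the open C2, so the same pitch on the D1 string lies at fret 5 + 10 = 15.

15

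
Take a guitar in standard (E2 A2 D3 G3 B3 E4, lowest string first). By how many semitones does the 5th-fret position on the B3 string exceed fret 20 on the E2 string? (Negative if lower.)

4 semitones

B3 at fret 5 → E4 (MIDI 64); E2 at fret 20 → C4 (MIDI 60).
64 − 60 = 4, so the two pitches are 4 semitones apart.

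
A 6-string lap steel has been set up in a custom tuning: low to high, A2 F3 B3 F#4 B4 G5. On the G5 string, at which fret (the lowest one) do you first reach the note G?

0

From G5, count semitones up the chromatic scale until reaching G: G — 0 steps.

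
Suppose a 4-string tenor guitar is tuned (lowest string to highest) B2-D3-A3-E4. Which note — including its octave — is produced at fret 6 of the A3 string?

D♯4

A3 is MIDI 57. Adding 6 gives 63, which is D♯4.
(Equivalently spelled E♭4.)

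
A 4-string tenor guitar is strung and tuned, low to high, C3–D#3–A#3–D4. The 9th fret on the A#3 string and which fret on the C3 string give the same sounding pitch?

19

A#3 at fret 9 is A#3 + 9 semitones = G4.
The open C3 string is 10 semitones below the open A#3, so the same pitch on the C3 string lies at fret 9 + 10 = 19.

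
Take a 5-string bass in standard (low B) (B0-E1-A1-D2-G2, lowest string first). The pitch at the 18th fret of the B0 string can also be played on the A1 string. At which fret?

8

B0 at fret 18 is B0 + 18 semitones = F2.
The open A1 string is 10 semitones above the open B0, so the same pitch on the A1 string lies at fret 18 − 10 = 8.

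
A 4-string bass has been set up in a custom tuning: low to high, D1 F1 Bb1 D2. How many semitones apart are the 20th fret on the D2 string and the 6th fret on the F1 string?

D2 at fret 20 → Bb3 (MIDI 58); F1 at fret 6 → B1 (MIDI 35).
58 − 35 = 23, so the two pitches are 23 semitones apart, with Bb3 the higher.

23 semitones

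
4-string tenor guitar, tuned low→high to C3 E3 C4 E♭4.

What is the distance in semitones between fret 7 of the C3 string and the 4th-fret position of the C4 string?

C3 at fret 7 → G3 (MIDI 55); C4 at fret 4 → E4 (MIDI 64).
55 − 64 = -9, so the two pitches are 9 semitones apart, with E4 the higher.

9 semitones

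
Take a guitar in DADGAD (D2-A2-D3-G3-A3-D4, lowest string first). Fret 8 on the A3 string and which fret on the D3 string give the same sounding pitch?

Fret 8 on A3 is MIDI 57 + 8 = 65 (F4). On the D3 string (open MIDI 50), that pitch is 65 − 50 = fret 15.

15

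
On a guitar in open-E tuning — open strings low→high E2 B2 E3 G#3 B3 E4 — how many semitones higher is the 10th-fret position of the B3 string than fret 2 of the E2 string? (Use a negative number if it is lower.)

B3 at fret 10 → A4 (MIDI 69); E2 at fret 2 → F#2 (MIDI 42).
69 − 42 = 27, so the two pitches are 27 semitones apart.

27 semitones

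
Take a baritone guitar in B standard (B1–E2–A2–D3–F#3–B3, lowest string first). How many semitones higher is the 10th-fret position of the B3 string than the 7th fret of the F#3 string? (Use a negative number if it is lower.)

8 semitones

B3 at fret 10 → A4 (MIDI 69); F#3 at fret 7 → C#4 (MIDI 61).
69 − 61 = 8, so the two pitches are 8 semitones apart.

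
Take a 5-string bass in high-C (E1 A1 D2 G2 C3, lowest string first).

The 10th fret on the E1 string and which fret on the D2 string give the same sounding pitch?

E1 at fret 10 is E1 + 10 semitones = D2.
The open D2 string is 10 semitones above the open E1, so the same pitch on the D2 string lies at fret 10 − 10 = 0.

0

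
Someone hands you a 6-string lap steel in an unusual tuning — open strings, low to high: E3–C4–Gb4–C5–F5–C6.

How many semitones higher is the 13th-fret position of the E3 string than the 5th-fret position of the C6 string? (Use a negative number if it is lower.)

E3 at fret 13 → F4 (MIDI 65); C6 at fret 5 → F6 (MIDI 89).
65 − 89 = -24, so the two pitches are 24 semitones apart.

-24 semitones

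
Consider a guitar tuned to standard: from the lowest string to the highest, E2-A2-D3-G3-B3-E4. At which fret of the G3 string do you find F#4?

F#4 is 11 semitones above the open G3 (G–G#–A–A#–…–E–F–F#), so it sits at fret 11.

11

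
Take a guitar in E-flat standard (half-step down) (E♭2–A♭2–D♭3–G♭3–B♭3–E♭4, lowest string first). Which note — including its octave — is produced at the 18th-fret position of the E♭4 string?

The open E♭4 string plus 18 semitones: Eb–E–F–Gb–…–G–Ab–A.
The walk passes from B into C once, so the octave number goes from 4 to 5.

A5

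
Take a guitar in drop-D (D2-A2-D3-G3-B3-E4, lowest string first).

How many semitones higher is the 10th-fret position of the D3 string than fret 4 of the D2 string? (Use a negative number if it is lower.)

18 semitones

D3 at fret 10 → C4 (MIDI 60); D2 at fret 4 → F♯2 (MIDI 42).
60 − 42 = 18, so the two pitches are 18 semitones apart.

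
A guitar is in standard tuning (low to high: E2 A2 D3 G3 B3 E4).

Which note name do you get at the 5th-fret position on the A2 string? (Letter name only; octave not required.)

A2 is MIDI 45. Adding 5 gives 50; 50 mod 12 = 2, i.e. D.

D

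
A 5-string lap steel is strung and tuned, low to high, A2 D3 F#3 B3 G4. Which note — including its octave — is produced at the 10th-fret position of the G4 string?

F5

Each fret is one semitone, so G4 + 10 = F5.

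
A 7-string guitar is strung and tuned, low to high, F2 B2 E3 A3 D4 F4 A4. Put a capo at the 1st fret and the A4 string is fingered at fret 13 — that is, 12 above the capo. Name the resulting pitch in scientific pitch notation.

A#5

The capo raises the open A4 by 1 semitone to A#4; fretting 12 more gives A4 + 1 + 12 = A4 + 13 semitones = A#5.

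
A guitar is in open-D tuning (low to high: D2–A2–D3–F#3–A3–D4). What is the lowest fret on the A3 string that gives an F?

8

From A3, count semitones up the chromatic scale until reaching F: A–A#–B–C–C#–D–D#–E–F — 8 steps.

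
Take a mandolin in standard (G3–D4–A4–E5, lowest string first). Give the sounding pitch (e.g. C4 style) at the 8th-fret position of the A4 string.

A4 is MIDI 69. Adding 8 gives 77, which is F5.

F5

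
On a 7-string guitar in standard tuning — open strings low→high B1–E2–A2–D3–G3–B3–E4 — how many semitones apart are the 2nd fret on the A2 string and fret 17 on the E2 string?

10 semitones

A2 at fret 2 → B2 (MIDI 47); E2 at fret 17 → A3 (MIDI 57).
47 − 57 = -10, so the two pitches are 10 semitones apart, with A3 the higher.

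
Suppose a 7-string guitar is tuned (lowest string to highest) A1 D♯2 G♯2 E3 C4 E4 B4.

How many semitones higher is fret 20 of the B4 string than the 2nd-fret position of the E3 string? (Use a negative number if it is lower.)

B4 at fret 20 → G6 (MIDI 91); E3 at fret 2 → F♯3 (MIDI 54).
91 − 54 = 37, so the two pitches are 37 semitones apart.

37 semitones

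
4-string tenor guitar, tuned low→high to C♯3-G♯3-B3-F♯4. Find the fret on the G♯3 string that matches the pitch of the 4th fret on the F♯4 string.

14

Fret 4 on F♯4 is MIDI 66 + 4 = 70 (A♯4). On the G♯3 string (open MIDI 56), that pitch is 70 − 56 = fret 14.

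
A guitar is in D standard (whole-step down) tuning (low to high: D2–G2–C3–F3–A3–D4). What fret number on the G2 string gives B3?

B3 is 16 semitones above the open G2 (G–G#–A–A#–…–A–A#–B), so it sits at fret 16.

16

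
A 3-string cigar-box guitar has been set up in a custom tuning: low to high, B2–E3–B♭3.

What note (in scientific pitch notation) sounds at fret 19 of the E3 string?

E3 is MIDI 52. Adding 19 gives 71, which is B4.

B4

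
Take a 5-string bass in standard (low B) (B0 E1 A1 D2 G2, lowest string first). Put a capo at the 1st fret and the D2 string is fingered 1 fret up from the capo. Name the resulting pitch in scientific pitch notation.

E2

The capo raises the open D2 by 1 semitone to D#2; fretting 1 more gives D2 + 1 + 1 = D2 + 2 semitones = E2.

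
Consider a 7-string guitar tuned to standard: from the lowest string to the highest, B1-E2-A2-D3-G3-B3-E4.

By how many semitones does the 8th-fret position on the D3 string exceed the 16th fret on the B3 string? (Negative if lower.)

-17 semitones

D3 at fret 8 → A♯3 (MIDI 58); B3 at fret 16 → D♯5 (MIDI 75).
58 − 75 = -17, so the two pitches are 17 semitones apart.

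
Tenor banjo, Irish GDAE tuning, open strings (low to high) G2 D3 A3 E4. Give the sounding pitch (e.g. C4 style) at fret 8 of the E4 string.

The open E4 string plus 8 semitones: E–F–F#–G–G#–A–A#–B–C.
The walk passes from B into C once, so the octave number goes from 4 to 5.

C5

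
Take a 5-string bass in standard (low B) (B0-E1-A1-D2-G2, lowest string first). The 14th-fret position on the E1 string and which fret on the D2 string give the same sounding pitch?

4

Fret 14 on E1 is MIDI 28 + 14 = 42 (F#2). On the D2 string (open MIDI 38), that pitch is 42 − 38 = fret 4.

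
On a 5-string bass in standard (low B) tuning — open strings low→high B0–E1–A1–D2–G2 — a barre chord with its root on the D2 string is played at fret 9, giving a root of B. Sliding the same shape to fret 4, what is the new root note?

F#

Moving from fret 9 to fret 4 shifts the root by -5 semitones.
B down 5 semitones is F#.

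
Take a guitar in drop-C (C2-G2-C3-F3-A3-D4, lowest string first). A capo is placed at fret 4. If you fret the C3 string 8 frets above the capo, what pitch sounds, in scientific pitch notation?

The capo raises the open C3 by 4 semitones to E3; fretting 8 more gives C3 + 4 + 8 = C3 + 12 semitones = C4.

C4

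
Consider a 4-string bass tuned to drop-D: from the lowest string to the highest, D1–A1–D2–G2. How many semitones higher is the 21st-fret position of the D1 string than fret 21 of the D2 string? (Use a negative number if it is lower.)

-12 semitones

D1 at fret 21 → B2 (MIDI 47); D2 at fret 21 → B3 (MIDI 59).
47 − 59 = -12, so the two pitches are 12 semitones apart.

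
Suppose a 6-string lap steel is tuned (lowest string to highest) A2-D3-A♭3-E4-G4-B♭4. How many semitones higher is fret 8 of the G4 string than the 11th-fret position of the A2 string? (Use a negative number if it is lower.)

G4 at fret 8 → E♭5 (MIDI 75); A2 at fret 11 → A♭3 (MIDI 56).
75 − 56 = 19, so the two pitches are 19 semitones apart.

19 semitones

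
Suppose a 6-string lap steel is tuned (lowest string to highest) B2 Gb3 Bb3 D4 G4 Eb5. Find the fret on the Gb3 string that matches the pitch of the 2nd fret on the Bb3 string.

Bb3 at fret 2 is Bb3 + 2 semitones = C4.
The open Gb3 string is 4 semitones below the open Bb3, so the same pitch on the Gb3 string lies at fret 2 + 4 = 6.

6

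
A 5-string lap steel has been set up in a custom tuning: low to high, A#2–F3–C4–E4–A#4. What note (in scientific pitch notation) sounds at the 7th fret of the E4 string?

E4 is MIDI 64. Adding 7 gives 71, which is B4.

B4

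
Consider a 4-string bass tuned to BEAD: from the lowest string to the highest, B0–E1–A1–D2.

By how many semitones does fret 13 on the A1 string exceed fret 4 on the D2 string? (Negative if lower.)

4 semitones

A1 at fret 13 → A♯2 (MIDI 46); D2 at fret 4 → F♯2 (MIDI 42).
46 − 42 = 4, so the two pitches are 4 semitones apart.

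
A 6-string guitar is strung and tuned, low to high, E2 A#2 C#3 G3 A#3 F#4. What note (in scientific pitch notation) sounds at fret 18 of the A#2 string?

Each fret is one semitone, so A#2 + 18 = E4.

E4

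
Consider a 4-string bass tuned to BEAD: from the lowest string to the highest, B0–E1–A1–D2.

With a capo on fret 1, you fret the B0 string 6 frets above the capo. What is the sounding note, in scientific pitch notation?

The capo raises the open B0 by 1 semitone to C1; fretting 6 more gives B0 + 1 + 6 = B0 + 7 semitones = F♯1.

F♯1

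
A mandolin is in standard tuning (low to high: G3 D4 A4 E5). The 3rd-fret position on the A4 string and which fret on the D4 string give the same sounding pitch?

Fret 3 on A4 is MIDI 69 + 3 = 72 (C5). On the D4 string (open MIDI 62), that pitch is 72 − 62 = fret 10.

10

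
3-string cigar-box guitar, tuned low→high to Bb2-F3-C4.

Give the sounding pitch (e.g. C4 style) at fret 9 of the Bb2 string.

The open Bb2 string plus 9 semitones: Bb–B–C–Db–D–Eb–E–F–Gb–G.
The walk passes from B into C once, so the octave number goes from 2 to 3.

G3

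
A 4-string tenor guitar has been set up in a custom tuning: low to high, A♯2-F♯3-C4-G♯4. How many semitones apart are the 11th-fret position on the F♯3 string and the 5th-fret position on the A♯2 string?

F♯3 at fret 11 → F4 (MIDI 65); A♯2 at fret 5 → D♯3 (MIDI 51).
65 − 51 = 14, so the two pitches are 14 semitones apart, with F4 the higher.

14 semitones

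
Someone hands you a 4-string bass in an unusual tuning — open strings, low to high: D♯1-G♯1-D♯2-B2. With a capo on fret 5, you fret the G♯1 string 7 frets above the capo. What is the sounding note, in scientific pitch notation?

G♯2

The capo raises the open G♯1 by 5 semitones to C♯2; fretting 7 more gives G♯1 + 5 + 7 = G♯1 + 12 semitones = G♯2.
(Also written A♭.)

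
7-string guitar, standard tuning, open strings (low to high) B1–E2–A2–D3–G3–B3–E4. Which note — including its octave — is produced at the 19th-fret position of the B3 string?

Each fret is one semitone, so B3 + 19 = F#5.
(Equivalently spelled Gb5.)

F#5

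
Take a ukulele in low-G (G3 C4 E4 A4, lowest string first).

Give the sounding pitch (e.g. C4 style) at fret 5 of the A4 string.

D5

A4 is MIDI 69. Adding 5 gives 74, which is D5.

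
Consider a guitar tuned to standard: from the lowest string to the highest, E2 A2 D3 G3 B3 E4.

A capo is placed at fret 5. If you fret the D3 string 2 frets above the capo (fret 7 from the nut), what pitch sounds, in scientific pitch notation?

The capo raises the open D3 by 5 semitones to G3; fretting 2 more gives D3 + 5 + 2 = D3 + 7 semitones = A3.

A3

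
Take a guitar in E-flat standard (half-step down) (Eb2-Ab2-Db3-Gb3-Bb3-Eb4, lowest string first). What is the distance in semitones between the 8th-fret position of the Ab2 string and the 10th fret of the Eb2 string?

Ab2 at fret 8 → E3 (MIDI 52); Eb2 at fret 10 → Db3 (MIDI 49).
52 − 49 = 3, so the two pitches are 3 semitones apart, with E3 the higher.

3 semitones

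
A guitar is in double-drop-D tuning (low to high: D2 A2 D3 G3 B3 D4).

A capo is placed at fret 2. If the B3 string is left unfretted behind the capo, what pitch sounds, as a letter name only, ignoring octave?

The capo raises the open B3 by 2 semitones to C#4; fretting 0 more gives B3 + 2 + 0 = B3 + 2 semitones, landing on C#.

C#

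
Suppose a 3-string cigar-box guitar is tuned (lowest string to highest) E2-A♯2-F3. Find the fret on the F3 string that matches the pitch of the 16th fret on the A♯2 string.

9

Fret 16 on A♯2 is MIDI 46 + 16 = 62 (D4). On the F3 string (open MIDI 53), that pitch is 62 − 53 = fret 9.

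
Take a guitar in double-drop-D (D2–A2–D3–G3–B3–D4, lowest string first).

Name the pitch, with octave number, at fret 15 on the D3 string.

F4

Each fret is one semitone, so D3 + 15 = F4.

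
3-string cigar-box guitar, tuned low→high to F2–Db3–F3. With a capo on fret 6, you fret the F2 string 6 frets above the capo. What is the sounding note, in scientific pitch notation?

The capo raises the open F2 by 6 semitones to B2; fretting 6 more gives F2 + 6 + 6 = F2 + 12 semitones = F3.

F3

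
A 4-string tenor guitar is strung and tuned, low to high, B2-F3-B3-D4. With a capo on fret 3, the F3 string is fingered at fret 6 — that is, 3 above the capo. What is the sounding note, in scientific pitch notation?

B3

The capo raises the open F3 by 3 semitones to G#3; fretting 3 more gives F3 + 3 + 3 = F3 + 6 semitones = B3.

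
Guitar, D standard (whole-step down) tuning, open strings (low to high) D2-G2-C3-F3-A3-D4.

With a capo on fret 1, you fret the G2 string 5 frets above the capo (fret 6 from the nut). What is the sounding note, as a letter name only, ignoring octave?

C#

The capo raises the open G2 by 1 semitone to G#2; fretting 5 more gives G2 + 1 + 5 = G2 + 6 semitones, landing on C#.
(Also written Db.)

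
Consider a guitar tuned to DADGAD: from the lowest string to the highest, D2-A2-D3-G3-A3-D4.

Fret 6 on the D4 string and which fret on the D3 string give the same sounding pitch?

Fret 6 on D4 is MIDI 62 + 6 = 68 (G♯4). On the D3 string (open MIDI 50), that pitch is 68 − 50 = fret 18.

18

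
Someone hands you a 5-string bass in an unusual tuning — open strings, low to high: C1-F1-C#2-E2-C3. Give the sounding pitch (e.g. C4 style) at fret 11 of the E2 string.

The open E2 string plus 11 semitones: E–F–F#–G–…–C#–D–D#.
The walk passes from B into C once, so the octave number goes from 2 to 3.

D#3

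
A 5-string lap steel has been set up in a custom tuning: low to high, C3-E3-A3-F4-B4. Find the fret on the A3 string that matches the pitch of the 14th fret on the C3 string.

C3 at fret 14 is C3 + 14 semitones = D4.
The open A3 string is 9 semitones above the open C3, so the same pitch on the A3 string lies at fret 14 − 9 = 5.

5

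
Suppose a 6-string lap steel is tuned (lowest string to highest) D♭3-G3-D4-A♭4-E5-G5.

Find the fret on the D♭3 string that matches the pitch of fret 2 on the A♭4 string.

Fret 2 on A♭4 is MIDI 68 + 2 = 70 (B♭4). On the D♭3 string (open MIDI 49), that pitch is 70 − 49 = fret 21.

21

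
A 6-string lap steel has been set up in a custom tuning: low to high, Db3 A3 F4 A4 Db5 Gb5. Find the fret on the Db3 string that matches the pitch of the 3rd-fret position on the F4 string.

Fret 3 on F4 is MIDI 65 + 3 = 68 (Ab4). On the Db3 string (open MIDI 49), that pitch is 68 − 49 = fret 19.

19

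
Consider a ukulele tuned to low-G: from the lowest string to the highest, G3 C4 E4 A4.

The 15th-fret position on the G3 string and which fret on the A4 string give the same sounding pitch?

Fret 15 on G3 is MIDI 55 + 15 = 70 (A#4). On the A4 string (open MIDI 69), that pitch is 70 − 69 = fret 1.

1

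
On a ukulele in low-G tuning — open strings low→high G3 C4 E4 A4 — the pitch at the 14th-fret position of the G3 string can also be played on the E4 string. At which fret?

G3 at fret 14 is G3 + 14 semitones = A4.
The open E4 string is 9 semitones above the open G3, so the same pitch on the E4 string lies at fret 14 − 9 = 5.

5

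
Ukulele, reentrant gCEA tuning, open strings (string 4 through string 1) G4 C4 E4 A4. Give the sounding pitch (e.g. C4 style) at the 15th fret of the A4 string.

C6

Each fret is one semitone, so A4 + 15 = C6.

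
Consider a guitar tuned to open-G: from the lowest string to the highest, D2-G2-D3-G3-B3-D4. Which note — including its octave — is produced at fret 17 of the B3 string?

E5

The open B3 string plus 17 semitones: B–C–C#–D–…–D–D#–E.
The walk passes from B into C 2 times, so the octave number goes from 3 to 5.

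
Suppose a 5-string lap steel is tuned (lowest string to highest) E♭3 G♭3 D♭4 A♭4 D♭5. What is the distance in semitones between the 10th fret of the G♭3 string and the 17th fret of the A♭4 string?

G♭3 at fret 10 → E4 (MIDI 64); A♭4 at fret 17 → D♭6 (MIDI 85).
64 − 85 = -21, so the two pitches are 21 semitones apart, with D♭6 the higher.

21 semitones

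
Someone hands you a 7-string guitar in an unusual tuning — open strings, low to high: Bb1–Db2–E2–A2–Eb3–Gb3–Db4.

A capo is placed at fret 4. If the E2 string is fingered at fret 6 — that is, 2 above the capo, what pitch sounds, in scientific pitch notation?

The capo raises the open E2 by 4 semitones to Ab2; fretting 2 more gives E2 + 4 + 2 = E2 + 6 semitones = Bb2.
(Also written A#.)

Bb2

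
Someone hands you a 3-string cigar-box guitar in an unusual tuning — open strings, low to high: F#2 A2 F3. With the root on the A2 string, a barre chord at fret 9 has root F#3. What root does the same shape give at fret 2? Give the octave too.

B2

Moving from fret 9 to fret 2 shifts the root by -7 semitones.
F#3 down 7 semitones is B2.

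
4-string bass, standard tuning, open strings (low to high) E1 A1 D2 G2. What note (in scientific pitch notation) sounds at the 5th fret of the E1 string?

A1

The open E1 string plus 5 semitones: E–F–F#–G–G#–A.
No B→C boundary is crossed, so the octave stays at 1.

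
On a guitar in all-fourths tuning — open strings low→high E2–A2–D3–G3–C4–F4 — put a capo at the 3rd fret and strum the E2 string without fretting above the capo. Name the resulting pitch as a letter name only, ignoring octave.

G

The capo raises the open E2 by 3 semitones to G2; fretting 0 more gives E2 + 3 + 0 = E2 + 3 semitones, landing on G.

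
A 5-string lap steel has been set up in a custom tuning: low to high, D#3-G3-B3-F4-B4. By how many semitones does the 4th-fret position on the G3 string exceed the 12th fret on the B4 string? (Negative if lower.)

G3 at fret 4 → B3 (MIDI 59); B4 at fret 12 → B5 (MIDI 83).
59 − 83 = -24, so the two pitches are 24 semitones apart.

-24 semitones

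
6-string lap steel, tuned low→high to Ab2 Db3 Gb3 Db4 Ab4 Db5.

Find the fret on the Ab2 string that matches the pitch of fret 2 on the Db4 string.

19

Fret 2 on Db4 is MIDI 61 + 2 = 63 (Eb4). On the Ab2 string (open MIDI 44), that pitch is 63 − 44 = fret 19.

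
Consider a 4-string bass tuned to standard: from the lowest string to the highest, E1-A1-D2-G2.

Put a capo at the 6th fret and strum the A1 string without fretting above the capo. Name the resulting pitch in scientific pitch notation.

The capo raises the open A1 by 6 semitones to D♯2; fretting 0 more gives A1 + 6 + 0 = A1 + 6 semitones = D♯2.
(Also written E♭.)

D♯2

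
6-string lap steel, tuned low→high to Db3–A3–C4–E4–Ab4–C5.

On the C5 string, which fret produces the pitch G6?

G6 is 19 semitones above the open C5 (C–Db–D–Eb–…–F–Gb–G), so it sits at fret 19.

19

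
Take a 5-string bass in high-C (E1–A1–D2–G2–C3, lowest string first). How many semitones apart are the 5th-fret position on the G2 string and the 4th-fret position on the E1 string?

16 semitones

G2 at fret 5 → C3 (MIDI 48); E1 at fret 4 → G#1 (MIDI 32).
48 − 32 = 16, so the two pitches are 16 semitones apart, with C3 the higher.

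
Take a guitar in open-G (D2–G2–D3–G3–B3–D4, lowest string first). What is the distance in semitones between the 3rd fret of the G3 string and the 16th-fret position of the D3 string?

8 semitones

G3 at fret 3 → A♯3 (MIDI 58); D3 at fret 16 → F♯4 (MIDI 66).
58 − 66 = -8, so the two pitches are 8 semitones apart, with F♯4 the higher.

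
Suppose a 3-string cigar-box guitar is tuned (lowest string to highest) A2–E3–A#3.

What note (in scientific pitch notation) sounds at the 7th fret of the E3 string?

The open E3 string plus 7 semitones: E–F–F#–G–G#–A–A#–B.
No B→C boundary is crossed, so the octave stays at 3.

B3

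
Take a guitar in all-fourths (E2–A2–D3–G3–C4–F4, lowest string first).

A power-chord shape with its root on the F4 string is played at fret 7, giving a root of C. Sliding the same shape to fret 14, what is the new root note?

G

Moving from fret 7 to fret 14 shifts the root by 7 semitones.
C up 7 semitones is G.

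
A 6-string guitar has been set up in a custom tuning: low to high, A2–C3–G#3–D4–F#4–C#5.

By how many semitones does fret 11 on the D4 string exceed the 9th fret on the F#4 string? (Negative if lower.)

D4 at fret 11 → C#5 (MIDI 73); F#4 at fret 9 → D#5 (MIDI 75).
73 − 75 = -2, so the two pitches are 2 semitones apart.

-2 semitones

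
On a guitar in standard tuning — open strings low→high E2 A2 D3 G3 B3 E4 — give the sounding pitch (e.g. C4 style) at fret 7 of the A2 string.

E3

The open A2 string plus 7 semitones: A–A#–B–C–C#–D–D#–E.
The walk passes from B into C once, so the octave number goes from 2 to 3.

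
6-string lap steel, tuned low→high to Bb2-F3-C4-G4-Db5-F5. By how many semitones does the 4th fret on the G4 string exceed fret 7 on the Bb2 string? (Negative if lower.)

G4 at fret 4 → B4 (MIDI 71); Bb2 at fret 7 → F3 (MIDI 53).
71 − 53 = 18, so the two pitches are 18 semitones apart.

18 semitones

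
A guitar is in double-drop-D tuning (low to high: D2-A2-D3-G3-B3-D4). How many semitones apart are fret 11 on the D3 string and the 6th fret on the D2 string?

17 semitones

D3 at fret 11 → C♯4 (MIDI 61); D2 at fret 6 → G♯2 (MIDI 44).
61 − 44 = 17, so the two pitches are 17 semitones apart, with C♯4 the higher.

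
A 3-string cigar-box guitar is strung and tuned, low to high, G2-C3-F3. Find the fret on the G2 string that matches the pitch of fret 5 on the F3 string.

F3 at fret 5 is F3 + 5 semitones = A#3.
The open G2 string is 10 semitones below the open F3, so the same pitch on the G2 string lies at fret 5 + 10 = 15.

15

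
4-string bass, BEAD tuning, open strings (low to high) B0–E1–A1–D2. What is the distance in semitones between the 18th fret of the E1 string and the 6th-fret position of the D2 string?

2 semitones

E1 at fret 18 → A#2 (MIDI 46); D2 at fret 6 → G#2 (MIDI 44).
46 − 44 = 2, so the two pitches are 2 semitones apart, with A#2 the higher.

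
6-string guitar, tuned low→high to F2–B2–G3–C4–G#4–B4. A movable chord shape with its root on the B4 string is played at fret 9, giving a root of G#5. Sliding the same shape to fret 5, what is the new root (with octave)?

E5

Moving from fret 9 to fret 5 shifts the root by -4 semitones.
G#5 down 4 semitones is E5.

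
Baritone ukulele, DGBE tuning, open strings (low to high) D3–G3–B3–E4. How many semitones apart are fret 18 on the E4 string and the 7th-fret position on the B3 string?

E4 at fret 18 → A♯5 (MIDI 82); B3 at fret 7 → F♯4 (MIDI 66).
82 − 66 = 16, so the two pitches are 16 semitones apart, with A♯5 the higher.

16 semitones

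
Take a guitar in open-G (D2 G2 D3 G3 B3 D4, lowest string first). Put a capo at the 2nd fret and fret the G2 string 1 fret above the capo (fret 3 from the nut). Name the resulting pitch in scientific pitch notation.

The capo raises the open G2 by 2 semitones to A2; fretting 1 more gives G2 + 2 + 1 = G2 + 3 semitones = A♯2.

A♯2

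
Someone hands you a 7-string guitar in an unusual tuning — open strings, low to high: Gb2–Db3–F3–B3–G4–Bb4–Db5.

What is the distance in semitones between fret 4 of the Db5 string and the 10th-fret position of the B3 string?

8 semitones

Db5 at fret 4 → F5 (MIDI 77); B3 at fret 10 → A4 (MIDI 69).
77 − 69 = 8, so the two pitches are 8 semitones apart, with F5 the higher.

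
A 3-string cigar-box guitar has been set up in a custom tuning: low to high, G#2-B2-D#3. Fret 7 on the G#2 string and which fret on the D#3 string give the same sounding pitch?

G#2 at fret 7 is G#2 + 7 semitones = D#3.
The open D#3 string is 7 semitones above the open G#2, so the same pitch on the D#3 string lies at fret 7 − 7 = 0.

0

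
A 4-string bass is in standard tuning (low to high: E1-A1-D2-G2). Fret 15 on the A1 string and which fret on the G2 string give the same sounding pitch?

5

A1 at fret 15 is A1 + 15 semitones = C3.
The open G2 string is 10 semitones above the open A1, so the same pitch on the G2 string lies at fret 15 − 10 = 5.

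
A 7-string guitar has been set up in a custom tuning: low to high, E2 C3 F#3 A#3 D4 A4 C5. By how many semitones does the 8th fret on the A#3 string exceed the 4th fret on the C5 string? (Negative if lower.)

A#3 at fret 8 → F#4 (MIDI 66); C5 at fret 4 → E5 (MIDI 76).
66 − 76 = -10, so the two pitches are 10 semitones apart.

-10 semitones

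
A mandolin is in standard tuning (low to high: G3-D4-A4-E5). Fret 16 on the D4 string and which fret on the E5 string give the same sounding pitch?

2

D4 at fret 16 is D4 + 16 semitones = F♯5.
The open E5 string is 14 semitones above the open D4, so the same pitch on the E5 string lies at fret 16 − 14 = 2.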